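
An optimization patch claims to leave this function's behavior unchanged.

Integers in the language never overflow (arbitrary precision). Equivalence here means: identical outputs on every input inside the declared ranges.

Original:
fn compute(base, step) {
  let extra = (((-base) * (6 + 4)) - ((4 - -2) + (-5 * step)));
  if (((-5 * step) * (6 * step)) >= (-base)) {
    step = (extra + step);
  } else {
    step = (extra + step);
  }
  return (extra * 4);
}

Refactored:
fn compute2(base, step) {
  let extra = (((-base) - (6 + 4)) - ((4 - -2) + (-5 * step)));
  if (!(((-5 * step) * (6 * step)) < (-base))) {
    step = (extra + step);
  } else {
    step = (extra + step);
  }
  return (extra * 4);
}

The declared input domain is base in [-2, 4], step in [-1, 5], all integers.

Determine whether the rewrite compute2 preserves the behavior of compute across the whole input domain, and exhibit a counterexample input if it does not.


Try base=-2, step=-1.
compute: extra=9, then (((-5 * step) * (6 * step)) >= (-base)) is false, then step=8, then returns 36
compute2: extra=-19, then (!(((-5 * step) * (6 * step)) < (-base))) is false, then step=-20, then returns -76
36 against -76: the behavior changed.
verdict: not equivalent; witness: base=-2, step=-1


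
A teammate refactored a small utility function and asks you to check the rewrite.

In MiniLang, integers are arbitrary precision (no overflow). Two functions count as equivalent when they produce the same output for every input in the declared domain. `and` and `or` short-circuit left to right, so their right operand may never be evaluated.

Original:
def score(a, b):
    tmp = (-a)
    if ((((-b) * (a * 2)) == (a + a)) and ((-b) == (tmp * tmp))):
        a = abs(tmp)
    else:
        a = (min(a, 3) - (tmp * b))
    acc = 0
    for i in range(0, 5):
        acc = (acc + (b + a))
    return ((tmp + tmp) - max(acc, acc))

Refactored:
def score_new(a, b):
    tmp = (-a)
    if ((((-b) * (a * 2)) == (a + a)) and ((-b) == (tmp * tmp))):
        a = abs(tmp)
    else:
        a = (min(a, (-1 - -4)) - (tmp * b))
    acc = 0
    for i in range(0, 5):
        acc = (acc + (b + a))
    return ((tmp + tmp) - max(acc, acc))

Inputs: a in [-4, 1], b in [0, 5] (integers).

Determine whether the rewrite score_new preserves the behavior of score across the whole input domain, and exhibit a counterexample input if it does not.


Side by side, the visible changes include: constant usage differs, arithmetic usage differs.
Tracing a=0, b=4: score: tmp = 0; ((((-b) * (a * 2)) == (a + a)) and ((-b) == (tmp * tmp))) -> false; a = 0; acc = 0; [i=0]; acc = 4; [i=1]; acc = 8; [i=2]; acc = 12; [i=3]; acc = 16; [i=4]; acc = 20; return -20 | score_new: tmp = 0; ((((-b) * (a * 2)) == (a + a)) and ((-b) == (tmp * tmp))) -> false; a = 0; acc = 0; [i=0]; acc = 4; [i=1]; acc = 8; [i=2]; acc = 12; [i=3]; acc = 16; [i=4]; acc = 20; return -20 — matching result -20.
Every one of the 36 inputs gives matching results.
verdict: equivalent


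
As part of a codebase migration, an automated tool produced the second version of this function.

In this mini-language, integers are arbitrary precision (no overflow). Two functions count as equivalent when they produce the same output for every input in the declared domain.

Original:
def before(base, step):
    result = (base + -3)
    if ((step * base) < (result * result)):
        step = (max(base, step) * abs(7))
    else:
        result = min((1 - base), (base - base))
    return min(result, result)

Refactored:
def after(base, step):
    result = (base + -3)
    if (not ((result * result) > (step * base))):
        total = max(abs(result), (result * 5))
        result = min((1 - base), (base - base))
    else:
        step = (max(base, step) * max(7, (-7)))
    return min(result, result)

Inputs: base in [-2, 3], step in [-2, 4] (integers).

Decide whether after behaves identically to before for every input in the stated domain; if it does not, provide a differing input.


Reading the diff, among the changes: comparison usage differs; and statement counts differ; and local variable names differ; and constant usage differs; and arithmetic usage differs; and boolean connective usage differs; and min/max/abs usage differs.
One worked example (base=-1, step=3) — before: result becomes -4; next ((step * base) < (result * result)) evaluates to true; next step becomes 21; next final value -4; after: result becomes -4; next (not ((result * result) > (step * base))) evaluates to false; next step becomes 21; next final value -4; agreement on -4.
Sweeping the whole domain (42 inputs) finds no disagreement.
verdict: equivalent


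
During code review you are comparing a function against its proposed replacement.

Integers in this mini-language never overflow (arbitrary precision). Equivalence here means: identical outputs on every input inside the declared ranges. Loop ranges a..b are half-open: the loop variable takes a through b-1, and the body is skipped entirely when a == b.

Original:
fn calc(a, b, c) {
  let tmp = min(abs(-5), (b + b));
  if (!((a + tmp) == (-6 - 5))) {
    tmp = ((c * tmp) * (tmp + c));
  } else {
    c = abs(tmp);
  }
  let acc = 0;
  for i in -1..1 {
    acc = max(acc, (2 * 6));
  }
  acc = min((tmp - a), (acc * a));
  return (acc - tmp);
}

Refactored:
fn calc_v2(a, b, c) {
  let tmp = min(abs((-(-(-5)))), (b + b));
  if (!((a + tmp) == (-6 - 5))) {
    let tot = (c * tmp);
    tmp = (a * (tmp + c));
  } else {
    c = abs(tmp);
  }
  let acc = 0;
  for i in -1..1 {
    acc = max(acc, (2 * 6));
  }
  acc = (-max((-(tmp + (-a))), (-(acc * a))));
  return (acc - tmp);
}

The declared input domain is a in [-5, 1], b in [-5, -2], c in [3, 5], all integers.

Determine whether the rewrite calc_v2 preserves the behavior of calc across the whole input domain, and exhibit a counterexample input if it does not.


The rewrite breaks on a=-5, b=-5, c=3, where the results are -270 and -95.
calc: tmp := -10 | (!((a + tmp) == (-6 - 5))): true | tmp := 210 | acc := 0 | iter i=-1: | acc := 12 | iter i=0: | acc := 12 | acc := -60 | result -270
calc_v2: tmp := -10 | (!((a + tmp) == (-6 - 5))): true | tot := -30 | tmp := 35 | acc := 0 | iter i=-1: | acc := 12 | iter i=0: | acc := 12 | acc := -60 | result -95
verdict: not equivalent; witness: a=-5, b=-5, c=3


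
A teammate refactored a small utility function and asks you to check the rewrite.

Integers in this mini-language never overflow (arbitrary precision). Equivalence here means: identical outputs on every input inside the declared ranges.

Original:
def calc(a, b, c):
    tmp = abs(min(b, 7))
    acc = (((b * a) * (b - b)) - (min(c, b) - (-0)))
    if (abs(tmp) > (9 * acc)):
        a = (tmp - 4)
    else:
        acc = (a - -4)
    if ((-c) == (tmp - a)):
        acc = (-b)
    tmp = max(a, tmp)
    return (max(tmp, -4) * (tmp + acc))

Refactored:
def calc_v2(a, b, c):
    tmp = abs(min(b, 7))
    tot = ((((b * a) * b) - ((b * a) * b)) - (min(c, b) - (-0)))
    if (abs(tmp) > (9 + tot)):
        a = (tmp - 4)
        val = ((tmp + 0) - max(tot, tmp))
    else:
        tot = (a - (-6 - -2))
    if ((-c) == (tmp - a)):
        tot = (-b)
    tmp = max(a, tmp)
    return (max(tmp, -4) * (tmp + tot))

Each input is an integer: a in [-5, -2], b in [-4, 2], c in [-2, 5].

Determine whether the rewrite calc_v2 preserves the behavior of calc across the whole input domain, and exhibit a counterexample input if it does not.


Consider the input a=-5, b=1, c=0.
calc: tmp becomes 1; next acc becomes 0; next (abs(tmp) > (9 * acc)) evaluates to true; next a becomes -3; next ((-c) == (tmp - a)) evaluates to false; next tmp becomes 1; next final value 1
calc_v2: tmp becomes 1; next tot becomes 0; next (abs(tmp) > (9 + tot)) evaluates to false; next tot becomes -1; next ((-c) == (tmp - a)) evaluates to false; next tmp becomes 1; next final value 0
1 against 0: the behavior changed.
verdict: not equivalent; witness: a=-5, b=1, c=0


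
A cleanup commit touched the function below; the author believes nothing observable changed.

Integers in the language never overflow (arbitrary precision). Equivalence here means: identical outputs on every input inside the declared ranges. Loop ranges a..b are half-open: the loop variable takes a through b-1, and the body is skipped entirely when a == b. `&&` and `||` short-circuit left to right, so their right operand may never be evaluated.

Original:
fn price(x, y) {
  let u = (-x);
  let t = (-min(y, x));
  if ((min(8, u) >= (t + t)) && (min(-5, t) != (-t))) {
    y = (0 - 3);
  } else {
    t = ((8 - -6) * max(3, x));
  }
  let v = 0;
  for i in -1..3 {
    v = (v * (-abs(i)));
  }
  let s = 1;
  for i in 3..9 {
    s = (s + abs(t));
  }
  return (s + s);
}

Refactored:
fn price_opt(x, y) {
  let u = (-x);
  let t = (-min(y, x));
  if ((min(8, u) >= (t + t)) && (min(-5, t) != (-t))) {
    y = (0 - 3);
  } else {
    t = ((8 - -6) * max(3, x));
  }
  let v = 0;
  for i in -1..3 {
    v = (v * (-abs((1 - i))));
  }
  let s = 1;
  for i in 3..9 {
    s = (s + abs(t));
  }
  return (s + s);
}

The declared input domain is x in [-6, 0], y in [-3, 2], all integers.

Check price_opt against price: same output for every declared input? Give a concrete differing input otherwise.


Equivalent — the differences include constant usage differs; also arithmetic usage differs, yet no declared input distinguishes the two.
Tracing x=-4, y=1: price: u=4, then t=4, then ((min(8, u) >= (t + t)) && (min(-5, t) != (-t))) is false, then t=42, then v=0, then (i=-1), then v=0, then (i=0), then v=0, then (i=1), then v=0, then (i=2), then v=0, then s=1, then (i=3), then s=43, then (i=4), then s=85, then (i=5), then s=127, then (i=6), then s=169, then (i=7), then s=211, then (i=8), then s=253, then returns 506 | price_opt: u=4, then t=4, then ((min(8, u) >= (t + t)) && (min(-5, t) != (-t))) is false, then t=42, then v=0, then (i=-1), then v=0, then (i=0), then v=0, then (i=1), then v=0, then (i=2), then v=0, then s=1, then (i=3), then s=43, then (i=4), then s=85, then (i=5), then s=127, then (i=6), then s=169, then (i=7), then s=211, then (i=8), then s=253, then returns 506 — matching result 506.
An exhaustive pass over the 42 declared inputs shows identical outputs.
verdict: equivalent


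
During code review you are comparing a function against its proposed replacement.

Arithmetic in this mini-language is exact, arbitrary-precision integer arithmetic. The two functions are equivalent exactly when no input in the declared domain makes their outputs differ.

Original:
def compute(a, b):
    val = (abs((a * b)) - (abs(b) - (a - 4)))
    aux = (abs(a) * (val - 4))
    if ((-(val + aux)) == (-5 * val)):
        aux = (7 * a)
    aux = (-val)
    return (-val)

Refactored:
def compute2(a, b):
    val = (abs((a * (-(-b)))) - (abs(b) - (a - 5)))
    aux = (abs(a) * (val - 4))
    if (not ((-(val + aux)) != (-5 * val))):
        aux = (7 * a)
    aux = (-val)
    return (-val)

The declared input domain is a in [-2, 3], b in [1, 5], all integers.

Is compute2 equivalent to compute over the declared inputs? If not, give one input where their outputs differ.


Evaluate both at a=-2, b=1.
compute: val=-5, then aux=-18, then ((-(val + aux)) == (-5 * val)) is false, then aux=5, then returns 5
compute2: val=-6, then aux=-20, then (not ((-(val + aux)) != (-5 * val))) is false, then aux=6, then returns 6
5 != 6, so the rewrite changes behavior.
verdict: not equivalent; witness: a=-2, b=1


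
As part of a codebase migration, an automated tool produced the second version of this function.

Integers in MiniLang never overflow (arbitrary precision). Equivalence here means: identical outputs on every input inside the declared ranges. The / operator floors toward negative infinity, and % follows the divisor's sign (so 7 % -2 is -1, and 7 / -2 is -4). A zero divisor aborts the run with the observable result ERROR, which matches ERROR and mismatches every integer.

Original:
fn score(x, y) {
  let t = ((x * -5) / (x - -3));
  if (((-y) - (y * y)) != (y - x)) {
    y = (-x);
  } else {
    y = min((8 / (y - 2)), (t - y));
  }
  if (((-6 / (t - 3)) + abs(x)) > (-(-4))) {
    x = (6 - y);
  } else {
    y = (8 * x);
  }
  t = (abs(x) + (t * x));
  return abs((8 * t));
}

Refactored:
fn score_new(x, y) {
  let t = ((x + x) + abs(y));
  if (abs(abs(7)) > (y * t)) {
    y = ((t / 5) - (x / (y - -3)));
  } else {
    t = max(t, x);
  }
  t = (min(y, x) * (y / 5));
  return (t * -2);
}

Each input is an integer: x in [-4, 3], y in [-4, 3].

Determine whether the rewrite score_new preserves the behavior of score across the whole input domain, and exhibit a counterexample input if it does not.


At x=-4, y=-4: score gives 672, score_new gives -8.
verdict: not equivalent; witness: x=-4, y=-4


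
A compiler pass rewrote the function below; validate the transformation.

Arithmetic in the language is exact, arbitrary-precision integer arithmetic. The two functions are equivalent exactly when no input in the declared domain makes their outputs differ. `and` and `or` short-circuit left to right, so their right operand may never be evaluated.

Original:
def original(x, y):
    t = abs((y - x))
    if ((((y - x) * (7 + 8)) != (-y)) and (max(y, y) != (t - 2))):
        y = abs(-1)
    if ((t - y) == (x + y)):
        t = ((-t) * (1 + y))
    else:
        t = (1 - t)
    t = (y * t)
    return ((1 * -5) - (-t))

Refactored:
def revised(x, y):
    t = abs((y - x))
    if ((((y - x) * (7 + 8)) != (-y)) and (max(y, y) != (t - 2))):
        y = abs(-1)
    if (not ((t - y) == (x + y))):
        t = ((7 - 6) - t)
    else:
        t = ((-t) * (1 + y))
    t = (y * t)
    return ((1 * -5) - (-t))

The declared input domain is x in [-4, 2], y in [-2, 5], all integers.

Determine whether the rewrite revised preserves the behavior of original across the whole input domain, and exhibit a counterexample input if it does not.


This is a faithful refactor — arithmetic usage differs, boolean connective usage differs, constant usage differs, but the computed results match everywhere.
Tracing x=-3, y=5: original: t=8, then ((((y - x) * (7 + 8)) != (-y)) and (max(y, y) != (t - 2))) is true, then y=1, then ((t - y) == (x + y)) is false, then t=-7, then t=-7, then returns -12 | revised: t=8, then ((((y - x) * (7 + 8)) != (-y)) and (max(y, y) != (t - 2))) is true, then y=1, then (not ((t - y) == (x + y))) is true, then t=-7, then t=-7, then returns -12 — matching result -12.
Sweeping the whole domain (56 inputs) finds no disagreement.
verdict: equivalent


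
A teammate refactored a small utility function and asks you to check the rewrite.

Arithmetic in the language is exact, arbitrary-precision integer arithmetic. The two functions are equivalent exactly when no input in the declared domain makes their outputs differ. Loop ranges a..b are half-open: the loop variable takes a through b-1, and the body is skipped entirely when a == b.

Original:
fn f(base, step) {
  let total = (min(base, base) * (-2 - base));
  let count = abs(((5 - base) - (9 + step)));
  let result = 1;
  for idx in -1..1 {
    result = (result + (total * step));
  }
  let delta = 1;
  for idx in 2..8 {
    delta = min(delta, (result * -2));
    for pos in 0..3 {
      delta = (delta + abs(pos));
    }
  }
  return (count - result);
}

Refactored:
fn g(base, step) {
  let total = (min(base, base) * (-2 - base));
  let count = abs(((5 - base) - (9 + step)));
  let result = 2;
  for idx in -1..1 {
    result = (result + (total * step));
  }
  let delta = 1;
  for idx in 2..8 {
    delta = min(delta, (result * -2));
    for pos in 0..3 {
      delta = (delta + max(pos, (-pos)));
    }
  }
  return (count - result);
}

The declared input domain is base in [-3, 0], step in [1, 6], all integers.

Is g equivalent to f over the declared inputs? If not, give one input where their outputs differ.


The rewrite breaks on base=-3, step=1, where the results are 7 and 6.
f: total := -3 | count := 2 | result := 1 | iter idx=-1: | result := -2 | iter idx=0: | result := -5 | delta := 1 | iter idx=2: | delta := 1 | iter pos=0: | delta := 1 | iter pos=1: | delta := 2 | iter pos=2: | delta := 4 | iter idx=3: | delta := 4 | iter pos=0: | delta := 4 | iter pos=1: | delta := 5 | iter pos=2: | delta := 7 | iter idx=4: | delta := 7 | iter pos=0: | delta := 7 | iter pos=1: | delta := 8 | iter pos=2: | delta := 10 | iter idx=5: | delta := 10 | iter pos=0: | delta := 10 | iter pos=1: | delta := 11 | iter pos=2: | delta := 13 | iter idx=6: | delta := 10 | iter pos=0: | delta := 10 | iter pos=1: | delta := 11 | iter pos=2: | delta := 13 | iter idx=7: | delta := 10 | iter pos=0: | delta := 10 | iter pos=1: | delta := 11 | iter pos=2: | delta := 13 | result 7
g: total := -3 | count := 2 | result := 2 | iter idx=-1: | result := -1 | iter idx=0: | result := -4 | delta := 1 | iter idx=2: | delta := 1 | iter pos=0: | delta := 1 | iter pos=1: | delta := 2 | iter pos=2: | delta := 4 | iter idx=3: | delta := 4 | iter pos=0: | delta := 4 | iter pos=1: | delta := 5 | iter pos=2: | delta := 7 | iter idx=4: | delta := 7 | iter pos=0: | delta := 7 | iter pos=1: | delta := 8 | iter pos=2: | delta := 10 | iter idx=5: | delta := 8 | iter pos=0: | delta := 8 | iter pos=1: | delta := 9 | iter pos=2: | delta := 11 | iter idx=6: | delta := 8 | iter pos=0: | delta := 8 | iter pos=1: | delta := 9 | iter pos=2: | delta := 11 | iter idx=7: | delta := 8 | iter pos=0: | delta := 8 | iter pos=1: | delta := 9 | iter pos=2: | delta := 11 | result 6
verdict: not equivalent; witness: base=-3, step=1


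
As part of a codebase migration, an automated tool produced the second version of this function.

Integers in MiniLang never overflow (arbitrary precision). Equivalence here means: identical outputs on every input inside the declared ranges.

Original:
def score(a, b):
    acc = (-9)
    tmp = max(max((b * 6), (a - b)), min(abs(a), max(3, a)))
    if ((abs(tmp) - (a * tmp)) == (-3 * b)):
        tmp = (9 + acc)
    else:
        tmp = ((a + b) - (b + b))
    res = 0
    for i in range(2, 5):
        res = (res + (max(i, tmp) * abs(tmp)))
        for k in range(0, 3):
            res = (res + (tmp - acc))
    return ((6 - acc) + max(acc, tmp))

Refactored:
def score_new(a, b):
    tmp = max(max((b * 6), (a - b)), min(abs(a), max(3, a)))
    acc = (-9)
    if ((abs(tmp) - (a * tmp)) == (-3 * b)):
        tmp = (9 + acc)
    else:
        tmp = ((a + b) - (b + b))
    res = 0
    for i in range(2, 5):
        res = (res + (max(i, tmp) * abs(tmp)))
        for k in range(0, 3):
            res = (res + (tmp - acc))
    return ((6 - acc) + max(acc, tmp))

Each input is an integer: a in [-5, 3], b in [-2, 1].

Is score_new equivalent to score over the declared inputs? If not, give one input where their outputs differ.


The two are interchangeable: same computation, different form, and every declared input agrees.
As a probe, take a=-1, b=0: score runs acc = -9; tmp = 1; ((abs(tmp) - (a * tmp)) == (-3 * b)) -> false; tmp = -1; res = 0; [i=2]; res = 2; [k=0]; res = 10; [k=1]; res = 18; [k=2]; res = 26; [i=3]; res = 29; [k=0]; res = 37; [k=1]; res = 45; [k=2]; res = 53; [i=4]; res = 57; [k=0]; res = 65; [k=1]; res = 73; [k=2]; res = 81; return 14; score_new runs tmp = 1; acc = -9; ((abs(tmp) - (a * tmp)) == (-3 * b)) -> false; tmp = -1; res = 0; [i=2]; res = 2; [k=0]; res = 10; [k=1]; res = 18; [k=2]; res = 26; [i=3]; res = 29; [k=0]; res = 37; [k=1]; res = 45; [k=2]; res = 53; [i=4]; res = 57; [k=0]; res = 65; [k=1]; res = 73; [k=2]; res = 81; return 14; both end at 14.
Every one of the 36 inputs gives matching results.
verdict: equivalent


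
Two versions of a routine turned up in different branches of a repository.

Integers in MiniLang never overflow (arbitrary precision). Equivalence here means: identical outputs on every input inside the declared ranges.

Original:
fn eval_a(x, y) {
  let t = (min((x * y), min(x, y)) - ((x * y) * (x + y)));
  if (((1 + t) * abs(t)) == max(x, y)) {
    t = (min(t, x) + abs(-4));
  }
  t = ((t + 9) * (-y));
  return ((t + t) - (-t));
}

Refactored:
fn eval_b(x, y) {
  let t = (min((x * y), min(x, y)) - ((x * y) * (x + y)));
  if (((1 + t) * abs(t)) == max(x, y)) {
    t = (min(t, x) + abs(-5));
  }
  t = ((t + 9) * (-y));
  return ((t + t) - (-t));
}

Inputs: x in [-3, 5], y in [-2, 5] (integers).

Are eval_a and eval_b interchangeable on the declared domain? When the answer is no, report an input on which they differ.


Not equivalent: x=0, y=-1 separates them (36 vs 39).
eval_a: t := -1 | (((1 + t) * abs(t)) == max(x, y)): true | t := 3 | t := 12 | result 36
eval_b: t := -1 | (((1 + t) * abs(t)) == max(x, y)): true | t := 4 | t := 13 | result 39
verdict: not equivalent; witness: x=0, y=-1


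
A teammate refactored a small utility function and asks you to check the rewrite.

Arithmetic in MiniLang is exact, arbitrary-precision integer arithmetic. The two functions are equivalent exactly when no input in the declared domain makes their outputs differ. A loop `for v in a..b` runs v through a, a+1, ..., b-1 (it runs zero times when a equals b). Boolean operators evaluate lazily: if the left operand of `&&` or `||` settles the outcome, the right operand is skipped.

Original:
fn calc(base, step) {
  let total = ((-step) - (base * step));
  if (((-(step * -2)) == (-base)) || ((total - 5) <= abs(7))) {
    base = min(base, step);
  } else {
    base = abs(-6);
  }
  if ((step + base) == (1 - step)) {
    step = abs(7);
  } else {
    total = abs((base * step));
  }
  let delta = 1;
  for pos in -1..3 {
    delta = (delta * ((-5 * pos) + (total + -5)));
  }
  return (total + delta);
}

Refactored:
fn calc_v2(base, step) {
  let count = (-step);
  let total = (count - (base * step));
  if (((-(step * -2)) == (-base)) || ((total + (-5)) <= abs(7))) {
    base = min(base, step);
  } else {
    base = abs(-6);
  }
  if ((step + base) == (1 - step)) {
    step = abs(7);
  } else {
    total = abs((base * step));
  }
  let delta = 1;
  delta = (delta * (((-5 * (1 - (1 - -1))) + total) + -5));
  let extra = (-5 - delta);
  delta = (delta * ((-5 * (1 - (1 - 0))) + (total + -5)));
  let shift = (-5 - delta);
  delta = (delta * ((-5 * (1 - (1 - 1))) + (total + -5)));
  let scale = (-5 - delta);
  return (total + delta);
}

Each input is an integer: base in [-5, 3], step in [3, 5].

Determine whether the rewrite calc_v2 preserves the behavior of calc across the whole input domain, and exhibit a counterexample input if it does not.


On input base=-5, step=3, calc returns -492 while calc_v2 returns 180.
verdict: not equivalent; witness: base=-5, step=3


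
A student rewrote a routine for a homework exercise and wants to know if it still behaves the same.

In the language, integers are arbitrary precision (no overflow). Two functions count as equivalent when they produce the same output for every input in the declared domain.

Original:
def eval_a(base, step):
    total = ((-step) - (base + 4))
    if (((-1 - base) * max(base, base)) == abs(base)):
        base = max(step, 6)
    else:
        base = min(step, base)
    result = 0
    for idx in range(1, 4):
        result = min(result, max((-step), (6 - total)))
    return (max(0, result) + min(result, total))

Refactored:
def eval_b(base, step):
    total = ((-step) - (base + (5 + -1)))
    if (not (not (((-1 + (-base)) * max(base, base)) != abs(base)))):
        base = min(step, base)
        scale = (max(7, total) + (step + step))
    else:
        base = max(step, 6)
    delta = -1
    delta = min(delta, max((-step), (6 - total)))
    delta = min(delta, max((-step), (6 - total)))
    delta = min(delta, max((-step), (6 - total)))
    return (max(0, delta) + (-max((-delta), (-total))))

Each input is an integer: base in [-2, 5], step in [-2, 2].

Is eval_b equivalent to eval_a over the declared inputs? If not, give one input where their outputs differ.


Consider the input base=-2, step=-2.
eval_a: total becomes 0; next (((-1 - base) * max(base, base)) == abs(base)) evaluates to false; next base becomes -2; next result becomes 0; next at idx=1:; next result becomes 0; next at idx=2:; next result becomes 0; next at idx=3:; next result becomes 0; next final value 0
eval_b: total becomes 0; next (not (not (((-1 + (-base)) * max(base, base)) != abs(base)))) evaluates to true; next base becomes -2; next scale becomes 3; next delta becomes -1; next delta becomes -1; next delta becomes -1; next delta becomes -1; next final value -1
0 vs -1 — the two versions disagree here.
verdict: not equivalent; witness: base=-2, step=-2


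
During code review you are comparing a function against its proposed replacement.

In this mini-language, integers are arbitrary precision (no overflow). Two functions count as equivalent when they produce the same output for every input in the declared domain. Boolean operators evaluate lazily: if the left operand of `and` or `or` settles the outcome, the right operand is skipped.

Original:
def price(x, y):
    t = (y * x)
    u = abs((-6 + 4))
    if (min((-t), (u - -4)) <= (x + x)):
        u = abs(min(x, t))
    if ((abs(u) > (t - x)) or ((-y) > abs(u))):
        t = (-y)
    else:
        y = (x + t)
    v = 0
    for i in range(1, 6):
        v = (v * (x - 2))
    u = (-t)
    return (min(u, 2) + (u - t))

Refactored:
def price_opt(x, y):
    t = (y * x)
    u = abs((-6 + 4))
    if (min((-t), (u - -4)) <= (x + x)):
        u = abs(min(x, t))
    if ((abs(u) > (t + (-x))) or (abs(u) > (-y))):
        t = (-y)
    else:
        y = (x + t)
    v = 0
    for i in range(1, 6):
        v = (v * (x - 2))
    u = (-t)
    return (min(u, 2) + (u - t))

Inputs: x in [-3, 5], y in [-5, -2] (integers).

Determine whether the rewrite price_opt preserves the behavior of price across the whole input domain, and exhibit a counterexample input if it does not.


The rewrite breaks on x=-3, y=-5, where the results are -15 and -45.
price: t = 15; u = 2; (min((-t), (u - -4)) <= (x + x)) -> true; u = 3; ((abs(u) > (t - x)) or ((-y) > abs(u))) -> true; t = 5; v = 0; [i=1]; v = 0; [i=2]; v = 0; [i=3]; v = 0; [i=4]; v = 0; [i=5]; v = 0; u = -5; return -15
price_opt: t = 15; u = 2; (min((-t), (u - -4)) <= (x + x)) -> true; u = 3; ((abs(u) > (t + (-x))) or (abs(u) > (-y))) -> false; y = 12; v = 0; [i=1]; v = 0; [i=2]; v = 0; [i=3]; v = 0; [i=4]; v = 0; [i=5]; v = 0; u = -15; return -45
verdict: not equivalent; witness: x=-3, y=-5


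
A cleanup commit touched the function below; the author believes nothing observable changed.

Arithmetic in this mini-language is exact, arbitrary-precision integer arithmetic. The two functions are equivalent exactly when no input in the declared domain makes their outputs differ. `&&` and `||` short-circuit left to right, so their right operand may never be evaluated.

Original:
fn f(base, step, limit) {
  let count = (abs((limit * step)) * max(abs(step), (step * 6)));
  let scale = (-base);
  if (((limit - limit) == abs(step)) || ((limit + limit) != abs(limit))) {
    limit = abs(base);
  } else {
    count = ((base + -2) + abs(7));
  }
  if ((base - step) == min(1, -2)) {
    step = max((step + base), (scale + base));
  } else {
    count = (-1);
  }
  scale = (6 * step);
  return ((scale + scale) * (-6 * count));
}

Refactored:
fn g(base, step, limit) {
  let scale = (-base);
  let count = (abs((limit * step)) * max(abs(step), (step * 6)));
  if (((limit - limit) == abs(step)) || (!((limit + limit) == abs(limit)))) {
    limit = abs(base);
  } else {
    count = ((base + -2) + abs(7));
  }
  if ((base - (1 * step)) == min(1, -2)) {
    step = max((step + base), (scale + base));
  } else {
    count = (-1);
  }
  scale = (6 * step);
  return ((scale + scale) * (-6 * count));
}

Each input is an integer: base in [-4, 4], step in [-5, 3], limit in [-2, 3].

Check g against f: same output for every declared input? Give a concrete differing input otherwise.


The two versions differ — the changes include comparison usage differs; also boolean connective usage differs; also arithmetic usage differs; also constant usage differs.
As a probe, take base=3, step=-3, limit=-1: f runs count = 9; scale = -3; (((limit - limit) == abs(step)) || ((limit + limit) != abs(limit))) -> true; limit = 3; ((base - step) == min(1, -2)) -> false; count = -1; scale = -18; return -216; g runs scale = -3; count = 9; (((limit - limit) == abs(step)) || (!((limit + limit) == abs(limit)))) -> true; limit = 3; ((base - (1 * step)) == min(1, -2)) -> false; count = -1; scale = -18; return -216; both end at -216.
Every one of the 486 inputs gives matching results.
verdict: equivalent


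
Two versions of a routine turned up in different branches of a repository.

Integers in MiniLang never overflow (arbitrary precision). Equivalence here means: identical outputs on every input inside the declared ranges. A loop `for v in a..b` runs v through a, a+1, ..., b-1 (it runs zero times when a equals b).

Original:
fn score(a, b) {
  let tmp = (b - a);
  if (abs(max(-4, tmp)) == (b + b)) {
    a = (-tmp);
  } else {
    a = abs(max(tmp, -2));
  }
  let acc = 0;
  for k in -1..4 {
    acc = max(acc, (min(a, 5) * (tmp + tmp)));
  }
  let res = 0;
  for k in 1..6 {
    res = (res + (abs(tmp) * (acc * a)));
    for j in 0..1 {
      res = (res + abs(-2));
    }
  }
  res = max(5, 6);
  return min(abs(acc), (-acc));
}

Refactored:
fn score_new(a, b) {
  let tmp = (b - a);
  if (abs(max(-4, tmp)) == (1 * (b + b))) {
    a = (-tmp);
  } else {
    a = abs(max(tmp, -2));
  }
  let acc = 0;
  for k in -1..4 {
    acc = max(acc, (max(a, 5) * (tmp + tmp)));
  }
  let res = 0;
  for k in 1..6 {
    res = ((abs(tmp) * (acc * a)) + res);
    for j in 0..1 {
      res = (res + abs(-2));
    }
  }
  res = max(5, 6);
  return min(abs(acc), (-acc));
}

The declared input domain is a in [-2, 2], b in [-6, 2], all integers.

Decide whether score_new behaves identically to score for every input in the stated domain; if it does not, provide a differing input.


There is a counterexample at a=-2, b=-1: -2 on one side, -10 on the other.
score: tmp becomes 1; next (abs(max(-4, tmp)) == (b + b)) evaluates to false; next a becomes 1; next acc becomes 0; next at k=-1:; next acc becomes 2; next at k=0:; next acc becomes 2; next at k=1:; next acc becomes 2; next at k=2:; next acc becomes 2; next at k=3:; next acc becomes 2; next res becomes 0; next at k=1:; next res becomes 2; next at j=0:; next res becomes 4; next at k=2:; next res becomes 6; next at j=0:; next res becomes 8; next at k=3:; next res becomes 10; next at j=0:; next res becomes 12; next at k=4:; next res becomes 14; next at j=0:; next res becomes 16; next at k=5:; next res becomes 18; next at j=0:; next res becomes 20; next res becomes 6; next final value -2
score_new: tmp becomes 1; next (abs(max(-4, tmp)) == (1 * (b + b))) evaluates to false; next a becomes 1; next acc becomes 0; next at k=-1:; next acc becomes 10; next at k=0:; next acc becomes 10; next at k=1:; next acc becomes 10; next at k=2:; next acc becomes 10; next at k=3:; next acc becomes 10; next res becomes 0; next at k=1:; next res becomes 10; next at j=0:; next res becomes 12; next at k=2:; next res becomes 22; next at j=0:; next res becomes 24; next at k=3:; next res becomes 34; next at j=0:; next res becomes 36; next at k=4:; next res becomes 46; next at j=0:; next res becomes 48; next at k=5:; next res becomes 58; next at j=0:; next res becomes 60; next res becomes 6; next final value -10
verdict: not equivalent; witness: a=-2, b=-1


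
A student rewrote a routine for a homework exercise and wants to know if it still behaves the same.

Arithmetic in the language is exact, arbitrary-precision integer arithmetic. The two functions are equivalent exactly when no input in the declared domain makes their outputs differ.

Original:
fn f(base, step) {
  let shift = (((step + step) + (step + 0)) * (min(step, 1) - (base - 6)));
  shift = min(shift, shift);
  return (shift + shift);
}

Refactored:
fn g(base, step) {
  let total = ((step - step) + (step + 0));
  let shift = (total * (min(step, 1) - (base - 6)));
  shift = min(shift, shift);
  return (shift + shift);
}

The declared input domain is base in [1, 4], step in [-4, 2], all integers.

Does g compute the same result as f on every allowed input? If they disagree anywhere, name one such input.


Evaluate both at base=1, step=-4.
f: shift = -12; shift = -12; return -24
g: total = -4; shift = -4; shift = -4; return -8
-24 against -8: the behavior changed.
verdict: not equivalent; witness: base=1, step=-4


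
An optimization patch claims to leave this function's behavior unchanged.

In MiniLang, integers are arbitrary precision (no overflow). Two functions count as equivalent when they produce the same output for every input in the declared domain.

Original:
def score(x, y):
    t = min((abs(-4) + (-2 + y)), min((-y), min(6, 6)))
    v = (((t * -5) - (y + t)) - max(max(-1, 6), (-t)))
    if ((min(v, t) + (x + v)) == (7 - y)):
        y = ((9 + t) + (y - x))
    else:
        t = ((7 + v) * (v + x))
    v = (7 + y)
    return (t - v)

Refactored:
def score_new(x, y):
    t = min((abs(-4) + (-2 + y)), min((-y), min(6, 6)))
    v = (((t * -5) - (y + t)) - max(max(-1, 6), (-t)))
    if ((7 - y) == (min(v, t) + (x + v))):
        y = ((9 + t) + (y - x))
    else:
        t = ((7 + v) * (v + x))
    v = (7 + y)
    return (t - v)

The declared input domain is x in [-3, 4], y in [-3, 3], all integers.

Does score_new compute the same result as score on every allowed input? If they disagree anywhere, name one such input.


Although same computation, different form, 56/56 inputs agree.
verdict: equivalent


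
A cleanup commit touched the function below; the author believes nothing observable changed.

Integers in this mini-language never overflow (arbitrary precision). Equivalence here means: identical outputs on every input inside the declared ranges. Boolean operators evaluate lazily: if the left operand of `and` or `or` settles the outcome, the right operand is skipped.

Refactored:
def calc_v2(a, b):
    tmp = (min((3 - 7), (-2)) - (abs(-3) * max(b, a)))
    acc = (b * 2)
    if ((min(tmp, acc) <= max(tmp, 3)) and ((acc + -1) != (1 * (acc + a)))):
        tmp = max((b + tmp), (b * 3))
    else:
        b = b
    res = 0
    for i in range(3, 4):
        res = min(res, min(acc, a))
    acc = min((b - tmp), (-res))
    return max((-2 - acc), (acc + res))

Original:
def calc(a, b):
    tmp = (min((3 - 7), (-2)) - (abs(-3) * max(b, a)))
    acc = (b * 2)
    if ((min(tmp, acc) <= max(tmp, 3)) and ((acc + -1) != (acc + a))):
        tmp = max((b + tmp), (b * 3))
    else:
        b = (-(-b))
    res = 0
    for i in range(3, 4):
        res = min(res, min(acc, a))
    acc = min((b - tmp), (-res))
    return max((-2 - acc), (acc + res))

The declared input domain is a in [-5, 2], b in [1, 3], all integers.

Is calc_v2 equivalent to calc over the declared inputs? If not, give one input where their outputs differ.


Equivalent — the differences include constant usage differs; also arithmetic usage differs, yet no declared input distinguishes the two.
As a probe, take a=-1, b=2: calc runs tmp = -10; acc = 4; ((min(tmp, acc) <= max(tmp, 3)) and ((acc + -1) != (acc + a))) -> false; b = 2; res = 0; [i=3]; res = -1; acc = 1; return 0; calc_v2 runs tmp = -10; acc = 4; ((min(tmp, acc) <= max(tmp, 3)) and ((acc + -1) != (1 * (acc + a)))) -> false; b = 2; res = 0; [i=3]; res = -1; acc = 1; return 0; both end at 0.
Sweeping the whole domain (24 inputs) finds no disagreement.
verdict: equivalent


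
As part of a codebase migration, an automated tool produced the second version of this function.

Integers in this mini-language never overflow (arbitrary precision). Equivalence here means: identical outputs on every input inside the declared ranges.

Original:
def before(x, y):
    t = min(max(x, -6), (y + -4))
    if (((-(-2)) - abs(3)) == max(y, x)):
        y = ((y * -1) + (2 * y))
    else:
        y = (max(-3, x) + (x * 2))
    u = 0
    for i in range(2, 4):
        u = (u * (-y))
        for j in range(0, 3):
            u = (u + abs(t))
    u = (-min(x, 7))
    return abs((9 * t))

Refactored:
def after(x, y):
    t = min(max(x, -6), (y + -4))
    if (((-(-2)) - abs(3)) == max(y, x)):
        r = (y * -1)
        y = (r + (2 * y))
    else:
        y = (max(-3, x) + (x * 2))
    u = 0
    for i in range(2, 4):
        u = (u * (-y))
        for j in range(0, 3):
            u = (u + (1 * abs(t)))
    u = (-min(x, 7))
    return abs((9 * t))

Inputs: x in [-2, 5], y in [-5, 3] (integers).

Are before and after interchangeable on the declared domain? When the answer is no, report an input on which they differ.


Differences: local variable names differ, constant usage differs, arithmetic usage differs, statement counts differ — yet all 72 inputs agree.
verdict: equivalent


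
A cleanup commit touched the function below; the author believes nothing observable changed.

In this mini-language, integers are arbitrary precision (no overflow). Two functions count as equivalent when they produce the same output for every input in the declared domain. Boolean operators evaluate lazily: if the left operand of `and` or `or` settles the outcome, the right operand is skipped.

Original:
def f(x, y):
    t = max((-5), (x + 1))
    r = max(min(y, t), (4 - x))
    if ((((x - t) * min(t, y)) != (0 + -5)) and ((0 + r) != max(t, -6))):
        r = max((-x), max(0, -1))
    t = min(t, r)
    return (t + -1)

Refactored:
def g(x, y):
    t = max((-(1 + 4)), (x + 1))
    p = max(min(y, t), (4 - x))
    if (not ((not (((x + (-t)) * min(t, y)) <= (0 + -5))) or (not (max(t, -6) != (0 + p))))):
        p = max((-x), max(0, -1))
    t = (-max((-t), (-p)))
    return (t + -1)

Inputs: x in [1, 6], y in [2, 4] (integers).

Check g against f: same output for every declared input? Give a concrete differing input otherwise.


At x=1, y=2: f gives -1, g gives 1.
verdict: not equivalent; witness: x=1, y=2


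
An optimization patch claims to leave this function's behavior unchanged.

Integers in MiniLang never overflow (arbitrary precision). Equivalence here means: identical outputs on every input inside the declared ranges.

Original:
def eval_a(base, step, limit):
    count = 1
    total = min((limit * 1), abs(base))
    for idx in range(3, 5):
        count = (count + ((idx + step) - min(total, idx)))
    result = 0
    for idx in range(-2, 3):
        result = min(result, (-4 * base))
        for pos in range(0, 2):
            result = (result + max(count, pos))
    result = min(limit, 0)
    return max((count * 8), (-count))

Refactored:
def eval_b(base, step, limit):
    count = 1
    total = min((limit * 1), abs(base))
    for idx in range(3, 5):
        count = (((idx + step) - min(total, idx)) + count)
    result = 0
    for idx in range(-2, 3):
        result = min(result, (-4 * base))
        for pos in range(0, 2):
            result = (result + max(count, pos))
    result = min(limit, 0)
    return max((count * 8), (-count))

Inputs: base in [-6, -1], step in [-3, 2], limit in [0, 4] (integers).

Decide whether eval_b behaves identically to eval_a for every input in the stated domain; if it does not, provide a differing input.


Comparing the listings, the differences include: same computation, different form.
One worked example (base=-3, step=1, limit=4) — eval_a: count becomes 1; next total becomes 3; next at idx=3:; next count becomes 2; next at idx=4:; next count becomes 4; next result becomes 0; next at idx=-2:; next result becomes 0; next at pos=0:; next result becomes 4; next at pos=1:; next result becomes 8; next at idx=-1:; next result becomes 8; next at pos=0:; next result becomes 12; next at pos=1:; next result becomes 16; next at idx=0:; next result becomes 12; next at pos=0:; next result becomes 16; next at pos=1:; next result becomes 20; next at idx=1:; next result becomes 12; next at pos=0:; next result becomes 16; next at pos=1:; next result becomes 20; next at idx=2:; next result becomes 12; next at pos=0:; next result becomes 16; next at pos=1:; next result becomes 20; next result becomes 0; next final value 32; eval_b: count becomes 1; next total becomes 3; next at idx=3:; next count becomes 2; next at idx=4:; next count becomes 4; next result becomes 0; next at idx=-2:; next result becomes 0; next at pos=0:; next result becomes 4; next at pos=1:; next result becomes 8; next at idx=-1:; next result becomes 8; next at pos=0:; next result becomes 12; next at pos=1:; next result becomes 16; next at idx=0:; next result becomes 12; next at pos=0:; next result becomes 16; next at pos=1:; next result becomes 20; next at idx=1:; next result becomes 12; next at pos=0:; next result becomes 16; next at pos=1:; next result becomes 20; next at idx=2:; next result becomes 12; next at pos=0:; next result becomes 16; next at pos=1:; next result becomes 20; next result becomes 0; next final value 32; agreement on 32.
Sweeping the whole domain (180 inputs) finds no disagreement.
verdict: equivalent
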